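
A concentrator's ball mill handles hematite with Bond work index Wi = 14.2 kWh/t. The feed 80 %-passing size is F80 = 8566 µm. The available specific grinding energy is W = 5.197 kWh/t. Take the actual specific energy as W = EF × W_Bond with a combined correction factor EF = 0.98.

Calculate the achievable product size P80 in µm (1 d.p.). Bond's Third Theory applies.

Bond: W = 10·Wi·(1/√P80 − 1/√F80)
W_Bond = W / EF = 5.197 / 0.98 = 5.3031 kWh/t
⇒ 1/√P80 = W_Bond/(10 Wi) + 1/√F80
  = 5.3031/(10·14.2) + 1/√8566 = 0.037346 + 0.010805 = 0.048150
P80 = (1/0.048150)² = 20.7684² = 431.32 µm

P80 = 431.3 µm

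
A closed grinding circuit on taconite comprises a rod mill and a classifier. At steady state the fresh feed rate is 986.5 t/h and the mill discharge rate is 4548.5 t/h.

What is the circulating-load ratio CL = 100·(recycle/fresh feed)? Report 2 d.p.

M = F + R at steady state, so:
R = M − F = 4548.5 − 986.5 = 3562.0 t/h
CL = 100·R/F = 100·3562.0/986.5 = 361.07 %

CL = 361.07 %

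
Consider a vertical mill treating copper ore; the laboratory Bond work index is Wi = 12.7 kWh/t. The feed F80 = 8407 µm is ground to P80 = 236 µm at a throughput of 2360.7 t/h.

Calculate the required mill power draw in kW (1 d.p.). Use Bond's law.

P = 16246.1 kW

W = 10 Wi / √P80 − 10 Wi / √F80
W = 10·12.7·(1/√236 − 1/√8407) = 10·12.7·(0.054188) = 6.8819 kWh/t
Mill draw = 6.8819 × 2360.7 = 16246.1 kW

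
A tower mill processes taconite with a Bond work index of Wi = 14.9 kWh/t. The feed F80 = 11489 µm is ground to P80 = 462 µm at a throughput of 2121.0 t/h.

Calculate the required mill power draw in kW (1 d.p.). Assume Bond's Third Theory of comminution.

Bond: W = 10·Wi·(1/√P80 − 1/√F80)
W = 10·14.9·(1/√462 − 1/√11489) = 10·14.9·(0.037195) = 5.5420 kWh/t
Mill draw = 5.5420 × 2121.0 = 11754.6 kW

P = 11754.6 kW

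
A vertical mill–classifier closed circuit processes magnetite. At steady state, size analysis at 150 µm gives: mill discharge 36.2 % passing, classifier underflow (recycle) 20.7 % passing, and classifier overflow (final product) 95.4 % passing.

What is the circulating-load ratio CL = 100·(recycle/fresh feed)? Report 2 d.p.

CL = 381.94 %

Two-product formula at 150 µm:
(1+r)d = ru + o → r = (o−d)/(d−u)
r = (95.4 − 36.2)/(36.2 − 20.7) = 59.2/15.5 = 3.8194
CL = 100·r = 381.94 %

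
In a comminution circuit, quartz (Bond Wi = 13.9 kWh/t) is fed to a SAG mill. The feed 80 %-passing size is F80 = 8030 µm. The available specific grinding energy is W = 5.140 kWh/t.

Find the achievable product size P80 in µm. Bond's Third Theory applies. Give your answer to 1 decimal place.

P80 = 431.5 µm

W_Bond = 10·Wi·(1/√P₈₀ − 1/√F₈₀)
⇒ 1/√P80 = W/(10 Wi) + 1/√F80
  = 5.1400/(10·13.9) + 1/√8030 = 0.036978 + 0.011159 = 0.048138
P80 = (1/0.048138)² = 20.7737² = 431.55 µm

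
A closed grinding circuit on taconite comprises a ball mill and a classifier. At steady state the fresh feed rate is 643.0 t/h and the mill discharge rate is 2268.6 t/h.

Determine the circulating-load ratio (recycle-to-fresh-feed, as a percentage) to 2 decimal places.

CL = 252.81 %

Mill node: discharge = fresh + recycle.
R = M − F = 2268.6 − 643.0 = 1625.6 t/h
CL = 100·R/F = 100·1625.6/643.0 = 252.81 %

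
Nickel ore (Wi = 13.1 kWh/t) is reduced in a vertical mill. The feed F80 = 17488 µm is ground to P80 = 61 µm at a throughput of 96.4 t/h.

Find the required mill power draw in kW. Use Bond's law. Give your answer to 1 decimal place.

W = 10·Wi·(P80^(-½) − F80^(-½))
W = 10·13.1·(1/√61 − 1/√17488) = 10·13.1·(0.120475) = 15.7822 kWh/t
Power = W × throughput = 15.7822 kWh/t × 96.4 t/h = 1521.4 kW

P = 1521.4 kW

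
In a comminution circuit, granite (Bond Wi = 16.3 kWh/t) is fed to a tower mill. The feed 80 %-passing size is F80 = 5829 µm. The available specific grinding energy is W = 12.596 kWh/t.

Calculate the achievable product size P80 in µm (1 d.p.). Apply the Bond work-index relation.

P80 = 122.4 µm

Bond: W = 10·Wi·(1/√P80 − 1/√F80)
1/√P80 = 1/√F80 + W/(10·Wi)
  = 12.5960/(10·16.3) + 1/√5829 = 0.077276 + 0.013098 = 0.090374
P80 = (1/0.090374)² = 11.0651² = 122.44 µm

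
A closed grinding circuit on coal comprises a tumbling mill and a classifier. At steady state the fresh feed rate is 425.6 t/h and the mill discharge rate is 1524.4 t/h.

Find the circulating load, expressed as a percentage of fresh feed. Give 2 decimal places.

CL = 258.18 %

Mill node: discharge = fresh + recycle.
R = M − F = 1524.4 − 425.6 = 1098.8 t/h
CL = 100·R/F = 100·1098.8/425.6 = 258.18 %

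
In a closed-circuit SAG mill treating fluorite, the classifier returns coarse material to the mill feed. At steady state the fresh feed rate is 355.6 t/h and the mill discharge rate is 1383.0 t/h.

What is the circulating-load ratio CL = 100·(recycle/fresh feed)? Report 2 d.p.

M = F + R at steady state, so:
R = M − F = 1383.0 − 355.6 = 1027.4 t/h
CL = 100·R/F = 100·1027.4/355.6 = 288.92 %

CL = 288.92 %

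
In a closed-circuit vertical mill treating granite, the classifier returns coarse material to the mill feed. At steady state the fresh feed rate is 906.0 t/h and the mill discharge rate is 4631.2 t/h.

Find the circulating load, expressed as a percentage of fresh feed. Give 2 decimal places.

CL = 411.17 %

Mill node: discharge = fresh + recycle.
R = M − F = 4631.2 − 906.0 = 3725.2 t/h
CL = 100·R/F = 100·3725.2/906.0 = 411.17 %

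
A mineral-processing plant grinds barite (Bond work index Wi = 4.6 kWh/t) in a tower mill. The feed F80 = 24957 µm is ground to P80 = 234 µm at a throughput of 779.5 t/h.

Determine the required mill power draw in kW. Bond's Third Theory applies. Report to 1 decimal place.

W = 10 Wi / √P80 − 10 Wi / √F80
W = 10·4.6·(1/√234 − 1/√24957) = 10·4.6·(0.059042) = 2.7159 kWh/t
P_mill = W·ṁ = 2.7159·779.5 = 2117.1 kW

P = 2117.1 kW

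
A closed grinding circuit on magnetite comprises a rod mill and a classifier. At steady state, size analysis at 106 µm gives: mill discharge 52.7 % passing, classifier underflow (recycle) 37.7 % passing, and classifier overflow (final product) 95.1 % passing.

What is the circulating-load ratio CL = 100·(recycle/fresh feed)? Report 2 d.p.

Mass balance on the −106 µm fraction:
(1+r)·d = r·u + o ⇒ r = (o−d)/(d−u)
r = (95.1 − 52.7)/(52.7 − 37.7) = 42.4/15.0 = 2.8267
CL = 100·r = 282.67 %

CL = 282.67 %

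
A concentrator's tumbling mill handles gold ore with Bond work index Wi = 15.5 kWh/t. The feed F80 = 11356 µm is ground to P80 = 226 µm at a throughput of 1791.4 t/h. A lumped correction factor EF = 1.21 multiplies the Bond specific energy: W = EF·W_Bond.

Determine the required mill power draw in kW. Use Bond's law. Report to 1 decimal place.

W = 10 Wi (1/√P80 − 1/√F80)  [Bond]
W = 10·15.5·(1/√226 − 1/√11356) = 10·15.5·(0.057135) = 8.8559 kWh/t
With EF = 1.21: W = 8.8559·1.21 = 10.7157 kWh/t
Mill draw = 10.7157 × 1791.4 = 19196.1 kW

P = 19196.1 kW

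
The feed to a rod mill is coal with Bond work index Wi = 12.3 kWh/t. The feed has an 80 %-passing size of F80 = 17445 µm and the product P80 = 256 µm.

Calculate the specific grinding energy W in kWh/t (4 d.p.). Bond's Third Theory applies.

W_Bond = 10·Wi·(1/√P₈₀ − 1/√F₈₀)
1/√256 = 0.062500;  1/√17445 = 0.007571
W = 10·12.3·(0.062500 − 0.007571) = 6.7562 kWh/t

W = 6.7562 kWh/t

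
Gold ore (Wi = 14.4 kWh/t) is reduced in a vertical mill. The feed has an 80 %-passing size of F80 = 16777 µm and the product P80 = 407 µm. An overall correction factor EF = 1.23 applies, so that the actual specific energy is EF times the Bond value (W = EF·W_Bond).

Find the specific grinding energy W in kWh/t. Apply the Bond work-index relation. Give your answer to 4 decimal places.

Bond:  W = 10 Wi (1/√P − 1/√F)
1/√407 = 0.049568;  1/√16777 = 0.007720
W = 10·14.4·(0.049568 − 0.007720) = 6.0261 kWh/t
W_actual = 1.23 × 6.0261 = 7.4121 kWh/t

W = 7.4121 kWh/t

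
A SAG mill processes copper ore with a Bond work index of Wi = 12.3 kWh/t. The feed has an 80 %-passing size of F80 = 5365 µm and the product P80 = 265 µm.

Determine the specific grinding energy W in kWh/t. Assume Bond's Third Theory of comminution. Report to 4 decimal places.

W = 5.8766 kWh/t

W = 10·Wi·(P80^(-½) − F80^(-½))
1/√265 = 0.061430;  1/√5365 = 0.013653
W = 10·12.3·(0.061430 − 0.013653) = 5.8766 kWh/t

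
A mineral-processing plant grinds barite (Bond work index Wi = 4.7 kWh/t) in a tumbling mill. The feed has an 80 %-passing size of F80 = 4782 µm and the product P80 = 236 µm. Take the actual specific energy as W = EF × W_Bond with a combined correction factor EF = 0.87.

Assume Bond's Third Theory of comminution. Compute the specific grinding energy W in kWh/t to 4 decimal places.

W = 10 Wi / √P80 − 10 Wi / √F80
1/√236 = 0.065094;  1/√4782 = 0.014461
W = 10·4.7·(0.065094 − 0.014461) = 2.3798 kWh/t
With EF = 0.87: W = 2.3798·0.87 = 2.0704 kWh/t

W = 2.0704 kWh/t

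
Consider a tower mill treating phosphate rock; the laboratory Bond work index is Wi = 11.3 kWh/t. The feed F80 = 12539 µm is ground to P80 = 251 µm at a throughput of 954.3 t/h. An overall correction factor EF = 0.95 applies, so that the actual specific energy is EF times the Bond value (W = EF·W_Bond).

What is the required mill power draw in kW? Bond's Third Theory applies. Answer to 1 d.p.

P = 5551.4 kW

W = 10 Wi (P80^-0.5 − F80^-0.5)
W = 10·11.3·(1/√251 − 1/√12539) = 10·11.3·(0.054189) = 6.1234 kWh/t
Corrected W = EF·W_Bond = 0.95·6.1234 = 5.8172 kWh/t
P = W·T = 5.8172·954.3 = 5551.4 kW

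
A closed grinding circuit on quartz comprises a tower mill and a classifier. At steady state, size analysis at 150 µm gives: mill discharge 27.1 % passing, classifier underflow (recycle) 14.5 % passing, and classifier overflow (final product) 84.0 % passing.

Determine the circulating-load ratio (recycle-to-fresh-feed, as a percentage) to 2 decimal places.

CL = 451.59 %

Two-product formula at 150 µm:
d + r·d = r·u + o → r(d−u) = o−d
r = (84.0 − 27.1)/(27.1 − 14.5) = 56.9/12.6 = 4.5159
CL = 100·r = 451.59 %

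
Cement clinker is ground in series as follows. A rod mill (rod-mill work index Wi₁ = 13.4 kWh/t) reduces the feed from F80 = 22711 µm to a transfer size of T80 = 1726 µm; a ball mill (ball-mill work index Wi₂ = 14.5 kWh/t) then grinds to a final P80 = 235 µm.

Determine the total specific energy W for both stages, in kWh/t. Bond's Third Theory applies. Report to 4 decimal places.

W = 10·Wi·[P80^(−½) − F80^(−½)]
Stage 1 (22711→1726 µm, Wi₁=13.4): W₁ = 10·13.4·(0.024070 − 0.006636) = 2.3362 kWh/t
Stage 2 (1726→235 µm, Wi₂=14.5): W₂ = 10·14.5·(0.065233 − 0.024070) = 5.9686 kWh/t
W = W₁ + W₂ = 2.3362 + 5.9686 = 8.3048 kWh/t

W = 8.3048 kWh/t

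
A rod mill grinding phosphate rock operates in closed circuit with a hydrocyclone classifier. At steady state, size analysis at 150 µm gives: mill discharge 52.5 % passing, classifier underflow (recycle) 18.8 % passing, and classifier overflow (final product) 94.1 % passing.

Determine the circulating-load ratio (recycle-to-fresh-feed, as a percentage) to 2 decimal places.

CL = 123.44 %

Classifier node, passing 150 µm:
(1+r)·d = r·u + o ⇒ r = (o−d)/(d−u)
r = (94.1 − 52.5)/(52.5 − 18.8) = 41.6/33.7 = 1.2344
CL = 100·r = 123.44 %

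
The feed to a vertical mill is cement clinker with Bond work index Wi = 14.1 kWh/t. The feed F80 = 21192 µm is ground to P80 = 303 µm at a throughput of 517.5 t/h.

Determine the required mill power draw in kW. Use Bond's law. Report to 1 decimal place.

P = 3690.6 kW

W = 10 Wi (1/√P80 − 1/√F80)  [Bond]
W = 10·14.1·(1/√303 − 1/√21192) = 10·14.1·(0.050579) = 7.1317 kWh/t
Mill draw = 7.1317 × 517.5 = 3690.6 kW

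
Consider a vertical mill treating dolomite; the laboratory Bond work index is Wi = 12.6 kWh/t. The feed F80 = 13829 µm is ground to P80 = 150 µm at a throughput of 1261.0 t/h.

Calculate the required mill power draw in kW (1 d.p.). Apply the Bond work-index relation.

W = 10 Wi (P80^-0.5 − F80^-0.5)
W = 10·12.6·(1/√150 − 1/√13829) = 10·12.6·(0.073146) = 9.2164 kWh/t
Mill draw = 9.2164 × 1261.0 = 11621.9 kW

P = 11621.9 kW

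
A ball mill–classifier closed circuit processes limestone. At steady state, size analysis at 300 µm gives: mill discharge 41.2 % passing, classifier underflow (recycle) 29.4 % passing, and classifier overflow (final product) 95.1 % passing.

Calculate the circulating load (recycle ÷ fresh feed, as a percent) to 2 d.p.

CL = 456.78 %

Mass balance on the −300 µm fraction:
(1+r)d = ru + o → r = (o−d)/(d−u)
r = (95.1 − 41.2)/(41.2 − 29.4) = 53.9/11.8 = 4.5678
CL = 100·r = 456.78 %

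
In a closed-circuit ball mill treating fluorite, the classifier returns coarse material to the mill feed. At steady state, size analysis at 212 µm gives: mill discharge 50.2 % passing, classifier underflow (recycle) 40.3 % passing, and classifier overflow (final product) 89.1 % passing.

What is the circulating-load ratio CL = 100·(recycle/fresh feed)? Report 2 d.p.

Two-product formula at 212 µm:
(1+r)·d = r·u + o ⇒ r = (o−d)/(d−u)
r = (89.1 − 50.2)/(50.2 − 40.3) = 38.9/9.9 = 3.9293
CL = 100·r = 392.93 %

CL = 392.93 %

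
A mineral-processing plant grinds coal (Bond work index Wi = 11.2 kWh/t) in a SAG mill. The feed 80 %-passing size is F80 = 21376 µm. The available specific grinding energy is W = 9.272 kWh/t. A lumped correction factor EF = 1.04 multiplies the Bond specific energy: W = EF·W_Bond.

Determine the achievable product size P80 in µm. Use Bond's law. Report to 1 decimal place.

P80 = 133.8 µm

W = 10 Wi (P80^-0.5 − F80^-0.5)
W_Bond = W / EF = 9.272 / 1.04 = 8.9154 kWh/t
1/√P80 = 1/√F80 + W_Bond/(10·Wi)
  = 8.9154/(10·11.2) + 1/√21376 = 0.079602 + 0.006840 = 0.086441
P80 = (1/0.086441)² = 11.5685² = 133.83 µm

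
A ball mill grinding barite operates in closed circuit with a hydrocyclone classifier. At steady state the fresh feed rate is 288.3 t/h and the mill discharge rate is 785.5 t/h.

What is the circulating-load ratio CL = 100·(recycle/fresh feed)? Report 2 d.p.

Discharge = new feed + return, hence
R = M − F = 785.5 − 288.3 = 497.2 t/h
CL = 100·R/F = 100·497.2/288.3 = 172.46 %

CL = 172.46 %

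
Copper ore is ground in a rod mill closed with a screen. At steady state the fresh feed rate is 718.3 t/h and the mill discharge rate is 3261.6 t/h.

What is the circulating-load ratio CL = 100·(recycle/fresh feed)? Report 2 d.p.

Mill node: discharge = fresh + recycle.
R = M − F = 3261.6 − 718.3 = 2543.3 t/h
CL = 100·R/F = 100·2543.3/718.3 = 354.07 %

CL = 354.07 %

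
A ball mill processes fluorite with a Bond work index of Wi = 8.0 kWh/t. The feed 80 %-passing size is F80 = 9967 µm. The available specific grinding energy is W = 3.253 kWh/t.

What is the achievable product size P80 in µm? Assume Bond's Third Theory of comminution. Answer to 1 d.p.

P80 = 389.4 µm

W = 10 Wi / √P80 − 10 Wi / √F80
P80^-0.5 = F80^-0.5 + W/(10 Wi)
  = 3.2530/(10·8.0) + 1/√9967 = 0.040663 + 0.010017 = 0.050679
P80 = (1/0.050679)² = 19.7320² = 389.35 µm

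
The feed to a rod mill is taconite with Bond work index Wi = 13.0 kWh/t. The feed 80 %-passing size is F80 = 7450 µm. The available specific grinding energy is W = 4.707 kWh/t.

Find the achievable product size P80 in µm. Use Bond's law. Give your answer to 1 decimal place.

P80 = 437.8 µm

W = 10 Wi / √P80 − 10 Wi / √F80
⇒ 1/√P80 = W/(10·Wi) + 1/√F80
  = 4.7070/(10·13.0) + 1/√7450 = 0.036208 + 0.011586 = 0.047793
P80 = (1/0.047793)² = 20.9234² = 437.79 µm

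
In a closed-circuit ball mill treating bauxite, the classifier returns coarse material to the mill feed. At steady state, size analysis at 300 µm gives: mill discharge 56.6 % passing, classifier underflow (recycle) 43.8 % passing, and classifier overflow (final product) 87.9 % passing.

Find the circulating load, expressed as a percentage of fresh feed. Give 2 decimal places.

Let r = R/F. Size balance at 300 µm:
d + r·d = r·u + o → r(d−u) = o−d
r = (87.9 − 56.6)/(56.6 − 43.8) = 31.3/12.8 = 2.4453
CL = 100·r = 244.53 %

CL = 244.53 %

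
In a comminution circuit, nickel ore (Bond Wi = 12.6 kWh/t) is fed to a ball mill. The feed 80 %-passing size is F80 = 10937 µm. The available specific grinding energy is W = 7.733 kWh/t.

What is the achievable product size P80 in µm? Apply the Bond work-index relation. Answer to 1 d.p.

W = 10 Wi (1/√P80 − 1/√F80)  [Bond]
P80^-0.5 = F80^-0.5 + W/(10 Wi)
  = 7.7330/(10·12.6) + 1/√10937 = 0.061373 + 0.009562 = 0.070935
P80 = (1/0.070935)² = 14.0974² = 198.74 µm

P80 = 198.7 µm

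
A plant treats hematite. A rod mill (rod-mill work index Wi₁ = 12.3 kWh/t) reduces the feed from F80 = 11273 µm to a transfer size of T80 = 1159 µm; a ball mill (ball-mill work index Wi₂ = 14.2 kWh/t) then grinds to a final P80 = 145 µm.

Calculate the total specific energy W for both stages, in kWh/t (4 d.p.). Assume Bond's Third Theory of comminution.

W = 10 Wi / √P80 − 10 Wi / √F80
Stage 1 (11273→1159 µm, Wi₁=12.3): W₁ = 10·12.3·(0.029374 − 0.009418) = 2.4545 kWh/t
Stage 2 (1159→145 µm, Wi₂=14.2): W₂ = 10·14.2·(0.083045 − 0.029374) = 7.6214 kWh/t
W = W₁ + W₂ = 2.4545 + 7.6214 = 10.0759 kWh/t

W = 10.0759 kWh/t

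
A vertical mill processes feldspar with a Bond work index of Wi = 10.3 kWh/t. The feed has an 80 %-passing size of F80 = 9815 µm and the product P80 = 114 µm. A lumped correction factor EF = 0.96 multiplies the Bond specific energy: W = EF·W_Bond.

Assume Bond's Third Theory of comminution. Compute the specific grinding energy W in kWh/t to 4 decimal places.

W = 8.2629 kWh/t

W = 10 Wi / √P80 − 10 Wi / √F80
1/√114 = 0.093659;  1/√9815 = 0.010094
W = 10·10.3·(0.093659 − 0.010094) = 8.6072 kWh/t
W_actual = 0.96 × 8.6072 = 8.2629 kWh/t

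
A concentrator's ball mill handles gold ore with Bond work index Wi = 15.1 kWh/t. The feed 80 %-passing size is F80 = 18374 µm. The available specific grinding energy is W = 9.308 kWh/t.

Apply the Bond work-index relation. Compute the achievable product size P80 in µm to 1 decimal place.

P80 = 209.9 µm

W = 10 Wi (P80^-0.5 − F80^-0.5)
P80^(−½) = W/(10 Wi) + F80^(−½)
  = 9.3080/(10·15.1) + 1/√18374 = 0.061642 + 0.007377 = 0.069020
P80 = (1/0.069020)² = 14.4886² = 209.92 µm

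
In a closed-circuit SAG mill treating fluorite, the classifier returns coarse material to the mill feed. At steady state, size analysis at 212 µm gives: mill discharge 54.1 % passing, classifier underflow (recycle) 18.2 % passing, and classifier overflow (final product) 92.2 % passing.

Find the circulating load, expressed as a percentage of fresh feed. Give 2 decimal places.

CL = 106.13 %

Classifier node, passing 212 µm:
r = (o − d)/(d − u)
r = (92.2 − 54.1)/(54.1 − 18.2) = 38.1/35.9 = 1.0613
CL = 100·r = 106.13 %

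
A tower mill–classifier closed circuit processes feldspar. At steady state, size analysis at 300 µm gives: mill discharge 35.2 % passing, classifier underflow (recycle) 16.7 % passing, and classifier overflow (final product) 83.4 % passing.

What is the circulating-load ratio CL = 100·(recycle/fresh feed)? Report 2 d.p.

CL = 260.54 %

Balance %-passing 300 µm (r = R/F):
(1+r)d = ru + o → r = (o−d)/(d−u)
r = (83.4 − 35.2)/(35.2 − 16.7) = 48.2/18.5 = 2.6054
CL = 100·r = 260.54 %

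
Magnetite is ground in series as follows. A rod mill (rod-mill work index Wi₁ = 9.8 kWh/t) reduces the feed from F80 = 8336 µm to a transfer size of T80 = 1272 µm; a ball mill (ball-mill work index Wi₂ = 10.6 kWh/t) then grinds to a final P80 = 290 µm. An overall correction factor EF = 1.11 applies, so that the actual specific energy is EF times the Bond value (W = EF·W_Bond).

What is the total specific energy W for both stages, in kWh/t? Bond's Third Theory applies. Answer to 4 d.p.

W = 5.4688 kWh/t

W = 10·Wi·(P80^(-½) − F80^(-½))
Stage 1 (8336→1272 µm, Wi₁=9.8): W₁ = 10·9.8·(0.028039 − 0.010953) = 1.6744 kWh/t
Stage 2 (1272→290 µm, Wi₂=10.6): W₂ = 10·10.6·(0.058722 − 0.028039) = 3.2524 kWh/t
W = W₁ + W₂ = 1.6744 + 3.2524 = 4.9269 kWh/t
W_actual = 1.11 × 4.9269 = 5.4688 kWh/t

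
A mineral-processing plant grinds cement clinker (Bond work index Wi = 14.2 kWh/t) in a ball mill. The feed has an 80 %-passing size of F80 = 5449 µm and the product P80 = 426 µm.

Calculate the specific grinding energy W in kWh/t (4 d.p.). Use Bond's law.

W = 10 Wi (1/√P80 − 1/√F80)  [Bond]
1/√426 = 0.048450;  1/√5449 = 0.013547
W = 10·14.2·(0.048450 − 0.013547) = 4.9563 kWh/t

W = 4.9563 kWh/t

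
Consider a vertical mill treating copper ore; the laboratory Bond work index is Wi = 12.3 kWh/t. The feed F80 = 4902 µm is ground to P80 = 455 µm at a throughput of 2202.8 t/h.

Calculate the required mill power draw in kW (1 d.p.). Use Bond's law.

P = 8832.2 kW

W = 10 Wi / √P80 − 10 Wi / √F80
W = 10·12.3·(1/√455 − 1/√4902) = 10·12.3·(0.032598) = 4.0095 kWh/t
Mill draw = 4.0095 × 2202.8 = 8832.2 kW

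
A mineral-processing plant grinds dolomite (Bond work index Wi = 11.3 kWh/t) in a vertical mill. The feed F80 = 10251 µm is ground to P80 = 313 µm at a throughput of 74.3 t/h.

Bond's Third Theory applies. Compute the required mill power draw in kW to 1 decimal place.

W = 10 Wi / √P80 − 10 Wi / √F80
W = 10·11.3·(1/√313 − 1/√10251) = 10·11.3·(0.046647) = 5.2711 kWh/t
P = W·T = 5.2711·74.3 = 391.6 kW

P = 391.6 kW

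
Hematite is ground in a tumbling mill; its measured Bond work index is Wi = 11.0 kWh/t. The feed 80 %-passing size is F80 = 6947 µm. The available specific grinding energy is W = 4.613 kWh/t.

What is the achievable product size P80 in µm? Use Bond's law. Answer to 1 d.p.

P80 = 343.8 µm

Bond:  W = 10 Wi (1/√P − 1/√F)
P80^-0.5 = F80^-0.5 + W/(10 Wi)
  = 4.6130/(10·11.0) + 1/√6947 = 0.041936 + 0.011998 = 0.053934
P80 = (1/0.053934)² = 18.5411² = 343.77 µm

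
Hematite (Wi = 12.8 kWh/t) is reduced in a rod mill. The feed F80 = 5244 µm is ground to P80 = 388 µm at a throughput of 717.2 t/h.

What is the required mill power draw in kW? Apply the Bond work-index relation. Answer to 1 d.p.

W = 10 Wi (P80^-0.5 − F80^-0.5)
W = 10·12.8·(1/√388 − 1/√5244) = 10·12.8·(0.036958) = 4.7306 kWh/t
P_mill = W·ṁ = 4.7306·717.2 = 3392.8 kW

P = 3392.8 kW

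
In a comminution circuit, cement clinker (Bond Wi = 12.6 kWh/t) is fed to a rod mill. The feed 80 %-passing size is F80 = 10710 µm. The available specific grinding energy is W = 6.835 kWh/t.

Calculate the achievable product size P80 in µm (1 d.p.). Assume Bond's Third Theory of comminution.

P80 = 244.8 µm

W = 10 Wi (1/√P80 − 1/√F80)  [Bond]
⇒ 1/√P80 = W/(10·Wi) + 1/√F80
  = 6.8350/(10·12.6) + 1/√10710 = 0.054246 + 0.009663 = 0.063909
P80 = (1/0.063909)² = 15.6473² = 244.84 µm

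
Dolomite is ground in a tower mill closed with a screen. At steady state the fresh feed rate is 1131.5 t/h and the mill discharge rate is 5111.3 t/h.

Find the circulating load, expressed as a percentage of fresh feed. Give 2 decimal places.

M = F + R at steady state, so:
R = M − F = 5111.3 − 1131.5 = 3979.8 t/h
CL = 100·R/F = 100·3979.8/1131.5 = 351.73 %

CL = 351.73 %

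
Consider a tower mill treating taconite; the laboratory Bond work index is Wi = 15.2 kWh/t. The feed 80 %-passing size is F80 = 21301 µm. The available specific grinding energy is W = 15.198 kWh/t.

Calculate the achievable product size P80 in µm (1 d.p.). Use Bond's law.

W = 10·Wi·[P80^(−½) − F80^(−½)]
P80^(−½) = W/(10 Wi) + F80^(−½)
  = 15.1980/(10·15.2) + 1/√21301 = 0.099987 + 0.006852 = 0.106839
P80 = (1/0.106839)² = 9.3599² = 87.61 µm

P80 = 87.6 µm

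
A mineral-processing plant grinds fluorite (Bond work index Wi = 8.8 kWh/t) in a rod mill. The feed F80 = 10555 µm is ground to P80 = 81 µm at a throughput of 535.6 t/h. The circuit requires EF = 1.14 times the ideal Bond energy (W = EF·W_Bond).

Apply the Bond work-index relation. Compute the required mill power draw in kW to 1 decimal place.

Bond: W = 10·Wi·(1/√P80 − 1/√F80)
W = 10·8.8·(1/√81 − 1/√10555) = 10·8.8·(0.101378) = 8.9212 kWh/t
Apply correction: 8.9212 × 1.14 = 10.1702 kWh/t
Mill draw = 10.1702 × 535.6 = 5447.2 kW

P = 5447.2 kW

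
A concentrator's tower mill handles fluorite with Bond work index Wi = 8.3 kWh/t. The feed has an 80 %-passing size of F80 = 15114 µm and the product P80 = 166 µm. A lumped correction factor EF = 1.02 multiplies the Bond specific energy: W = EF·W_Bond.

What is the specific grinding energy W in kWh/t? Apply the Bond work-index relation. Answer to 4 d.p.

W = 5.8823 kWh/t

W_Bond = 10·Wi·(1/√P₈₀ − 1/√F₈₀)
1/√166 = 0.077615;  1/√15114 = 0.008134
W = 10·8.3·(0.077615 − 0.008134) = 5.7669 kWh/t
Apply correction: 5.7669 × 1.02 = 5.8823 kWh/t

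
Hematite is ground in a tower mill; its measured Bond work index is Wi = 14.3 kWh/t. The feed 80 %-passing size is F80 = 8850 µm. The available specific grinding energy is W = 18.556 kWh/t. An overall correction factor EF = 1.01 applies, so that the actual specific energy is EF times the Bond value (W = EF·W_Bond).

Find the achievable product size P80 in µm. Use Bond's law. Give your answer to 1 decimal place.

P80 = 51.7 µm

W = 10 Wi / √P80 − 10 Wi / √F80
W_Bond = W / EF = 18.556 / 1.01 = 18.3723 kWh/t
P80^-0.5 = F80^-0.5 + W_Bond/(10 Wi)
  = 18.3723/(10·14.3) + 1/√8850 = 0.128477 + 0.010630 = 0.139107
P80 = (1/0.139107)² = 7.1887² = 51.68 µm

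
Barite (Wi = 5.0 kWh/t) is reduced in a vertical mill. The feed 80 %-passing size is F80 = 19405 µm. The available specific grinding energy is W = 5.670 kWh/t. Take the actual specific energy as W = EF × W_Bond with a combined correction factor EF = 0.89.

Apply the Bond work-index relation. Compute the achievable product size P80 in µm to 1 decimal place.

P80 = 55.2 µm

W = 10 Wi (1/√P80 − 1/√F80)  [Bond]
W_Bond = W / EF = 5.670 / 0.89 = 6.3708 kWh/t
⇒ 1/√P80 = W_Bond/(10 Wi) + 1/√F80
  = 6.3708/(10·5.0) + 1/√19405 = 0.127416 + 0.007179 = 0.134594
P80 = (1/0.134594)² = 7.4297² = 55.20 µm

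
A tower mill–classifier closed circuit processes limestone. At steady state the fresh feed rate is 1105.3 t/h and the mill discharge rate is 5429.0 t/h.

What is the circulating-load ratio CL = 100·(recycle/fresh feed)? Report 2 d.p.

Steady state: M = F + R.
R = M − F = 5429.0 − 1105.3 = 4323.7 t/h
CL = 100·R/F = 100·4323.7/1105.3 = 391.18 %

CL = 391.18 %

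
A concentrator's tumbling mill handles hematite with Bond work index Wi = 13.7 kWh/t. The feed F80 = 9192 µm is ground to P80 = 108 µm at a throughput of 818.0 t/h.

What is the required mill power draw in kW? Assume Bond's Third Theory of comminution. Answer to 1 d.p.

P = 9614.7 kW

W = 10 Wi / √P80 − 10 Wi / √F80
W = 10·13.7·(1/√108 − 1/√9192) = 10·13.7·(0.085795) = 11.7539 kWh/t
P = W·T = 11.7539·818.0 = 9614.7 kW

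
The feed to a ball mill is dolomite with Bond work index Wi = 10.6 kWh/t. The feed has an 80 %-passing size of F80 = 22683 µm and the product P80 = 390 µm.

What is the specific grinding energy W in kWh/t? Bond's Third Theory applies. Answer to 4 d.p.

W = 4.6637 kWh/t

W = 10·Wi·(P80^(-½) − F80^(-½))
1/√390 = 0.050637;  1/√22683 = 0.006640
W = 10·10.6·(0.050637 − 0.006640) = 4.6637 kWh/t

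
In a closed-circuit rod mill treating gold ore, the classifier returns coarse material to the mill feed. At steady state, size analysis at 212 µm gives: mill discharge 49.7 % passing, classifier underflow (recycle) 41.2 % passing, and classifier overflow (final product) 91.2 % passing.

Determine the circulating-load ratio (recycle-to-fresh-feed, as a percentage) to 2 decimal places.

Let r = R/F. Size balance at 212 µm:
d + r·d = r·u + o → r(d−u) = o−d
r = (91.2 − 49.7)/(49.7 − 41.2) = 41.5/8.5 = 4.8824
CL = 100·r = 488.24 %

CL = 488.24 %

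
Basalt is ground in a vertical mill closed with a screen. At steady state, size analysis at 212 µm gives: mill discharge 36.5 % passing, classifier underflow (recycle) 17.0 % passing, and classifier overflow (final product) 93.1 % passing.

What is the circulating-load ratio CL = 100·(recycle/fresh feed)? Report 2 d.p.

CL = 290.26 %

Classifier node, passing 212 µm:
(1+r)·d = r·u + o ⇒ r = (o−d)/(d−u)
r = (93.1 − 36.5)/(36.5 − 17.0) = 56.6/19.5 = 2.9026
CL = 100·r = 290.26 %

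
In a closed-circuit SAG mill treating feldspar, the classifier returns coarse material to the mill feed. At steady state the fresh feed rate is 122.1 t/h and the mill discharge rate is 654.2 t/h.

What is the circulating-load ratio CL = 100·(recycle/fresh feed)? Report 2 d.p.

M = F + R at steady state, so:
R = M − F = 654.2 − 122.1 = 532.1 t/h
CL = 100·R/F = 100·532.1/122.1 = 435.79 %

CL = 435.79 %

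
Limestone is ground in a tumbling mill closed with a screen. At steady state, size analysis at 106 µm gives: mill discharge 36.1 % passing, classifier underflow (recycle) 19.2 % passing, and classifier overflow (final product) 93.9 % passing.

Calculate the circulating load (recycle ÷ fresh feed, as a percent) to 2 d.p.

Mass balance on the −106 µm fraction:
(1+r)·d = r·u + o ⇒ r = (o−d)/(d−u)
r = (93.9 − 36.1)/(36.1 − 19.2) = 57.8/16.9 = 3.4201
CL = 100·r = 342.01 %

CL = 342.01 %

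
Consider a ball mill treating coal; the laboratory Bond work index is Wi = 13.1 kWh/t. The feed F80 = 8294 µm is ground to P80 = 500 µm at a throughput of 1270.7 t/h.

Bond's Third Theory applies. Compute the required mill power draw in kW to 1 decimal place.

W = 10 Wi (1/√P80 − 1/√F80)  [Bond]
W = 10·13.1·(1/√500 − 1/√8294) = 10·13.1·(0.033741) = 4.4201 kWh/t
P_mill = W·ṁ = 4.4201·1270.7 = 5616.6 kW

P = 5616.6 kW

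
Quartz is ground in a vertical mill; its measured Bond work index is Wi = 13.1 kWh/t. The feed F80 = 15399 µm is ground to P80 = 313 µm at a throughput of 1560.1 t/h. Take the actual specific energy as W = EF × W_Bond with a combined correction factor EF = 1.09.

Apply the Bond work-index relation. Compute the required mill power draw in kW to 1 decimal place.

P = 10796.4 kW

W = 10·Wi·[P80^(−½) − F80^(−½)]
W = 10·13.1·(1/√313 − 1/√15399) = 10·13.1·(0.048465) = 6.3489 kWh/t
Apply correction: 6.3489 × 1.09 = 6.9203 kWh/t
Power = W × throughput = 6.9203 kWh/t × 1560.1 t/h = 10796.4 kW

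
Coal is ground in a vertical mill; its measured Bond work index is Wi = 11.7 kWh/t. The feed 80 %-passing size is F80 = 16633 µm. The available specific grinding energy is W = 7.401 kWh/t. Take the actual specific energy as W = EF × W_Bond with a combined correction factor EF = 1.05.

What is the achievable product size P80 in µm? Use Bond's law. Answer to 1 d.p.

P80 = 216.3 µm

Bond:  W = 10 Wi (1/√P − 1/√F)
W_Bond = W / EF = 7.401 / 1.05 = 7.0486 kWh/t
⇒ 1/√P80 = W_Bond/(10 Wi) + 1/√F80
  = 7.0486/(10·11.7) + 1/√16633 = 0.060244 + 0.007754 = 0.067998
P80 = (1/0.067998)² = 14.7063² = 216.28 µm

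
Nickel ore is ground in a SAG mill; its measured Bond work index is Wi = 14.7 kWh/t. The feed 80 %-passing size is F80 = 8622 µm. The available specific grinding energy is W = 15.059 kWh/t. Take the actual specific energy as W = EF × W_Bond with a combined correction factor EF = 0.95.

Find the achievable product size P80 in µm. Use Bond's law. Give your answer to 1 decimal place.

P80 = 71.1 µm

W = 10·Wi·(P80^(-½) − F80^(-½))
W_Bond = W / EF = 15.059 / 0.95 = 15.8516 kWh/t
1/√P80 = 1/√F80 + W_Bond/(10·Wi)
  = 15.8516/(10·14.7) + 1/√8622 = 0.107834 + 0.010770 = 0.118603
P80 = (1/0.118603)² = 8.4315² = 71.09 µm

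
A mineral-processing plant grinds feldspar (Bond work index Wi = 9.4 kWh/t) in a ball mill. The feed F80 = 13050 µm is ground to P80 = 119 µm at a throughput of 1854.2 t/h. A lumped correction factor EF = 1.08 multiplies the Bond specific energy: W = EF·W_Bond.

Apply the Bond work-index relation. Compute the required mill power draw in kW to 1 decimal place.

P = 15608.0 kW

Bond:  W = 10 Wi (1/√P − 1/√F)
W = 10·9.4·(1/√119 − 1/√13050) = 10·9.4·(0.082916) = 7.7941 kWh/t
With EF = 1.08: W = 7.7941·1.08 = 8.4176 kWh/t
P_mill = W·ṁ = 8.4176·1854.2 = 15608.0 kW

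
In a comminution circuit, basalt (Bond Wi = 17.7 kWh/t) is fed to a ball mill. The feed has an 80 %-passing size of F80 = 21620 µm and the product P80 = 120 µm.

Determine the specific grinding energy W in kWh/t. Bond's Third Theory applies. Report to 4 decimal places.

W = 10·Wi·(P80^(-½) − F80^(-½))
1/√120 = 0.091287;  1/√21620 = 0.006801
W = 10·17.7·(0.091287 − 0.006801) = 14.9540 kWh/t

W = 14.9540 kWh/t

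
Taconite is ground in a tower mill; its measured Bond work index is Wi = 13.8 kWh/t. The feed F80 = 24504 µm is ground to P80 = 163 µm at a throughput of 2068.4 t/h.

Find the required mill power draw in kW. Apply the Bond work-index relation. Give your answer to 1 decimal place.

P = 20533.9 kW

W = 10 Wi (P80^-0.5 − F80^-0.5)
W = 10·13.8·(1/√163 − 1/√24504) = 10·13.8·(0.071938) = 9.9274 kWh/t
P = W·T = 9.9274·2068.4 = 20533.9 kW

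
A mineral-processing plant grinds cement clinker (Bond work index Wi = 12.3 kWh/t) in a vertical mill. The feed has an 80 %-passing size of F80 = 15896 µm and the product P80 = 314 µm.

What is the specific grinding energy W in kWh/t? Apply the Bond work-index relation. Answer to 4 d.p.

W = 5.9657 kWh/t

Bond: W = 10·Wi·(1/√P80 − 1/√F80)
1/√314 = 0.056433;  1/√15896 = 0.007932
W = 10·12.3·(0.056433 − 0.007932) = 5.9657 kWh/t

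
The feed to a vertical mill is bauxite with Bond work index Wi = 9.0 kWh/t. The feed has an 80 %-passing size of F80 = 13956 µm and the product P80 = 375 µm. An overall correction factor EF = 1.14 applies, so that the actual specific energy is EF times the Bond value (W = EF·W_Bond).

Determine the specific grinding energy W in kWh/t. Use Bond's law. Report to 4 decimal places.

W_Bond = 10·Wi·(1/√P₈₀ − 1/√F₈₀)
1/√375 = 0.051640;  1/√13956 = 0.008465
W = 10·9.0·(0.051640 − 0.008465) = 3.8857 kWh/t
Corrected W = EF·W_Bond = 1.14·3.8857 = 4.4297 kWh/t

W = 4.4297 kWh/t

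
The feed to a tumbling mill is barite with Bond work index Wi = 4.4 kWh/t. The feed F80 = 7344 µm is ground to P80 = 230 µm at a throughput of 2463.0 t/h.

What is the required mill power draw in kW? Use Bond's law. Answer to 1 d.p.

P = 5881.2 kW

W = 10 Wi (1/√P80 − 1/√F80)  [Bond]
W = 10·4.4·(1/√230 − 1/√7344) = 10·4.4·(0.054269) = 2.3878 kWh/t
Mill draw = 2.3878 × 2463.0 = 5881.2 kW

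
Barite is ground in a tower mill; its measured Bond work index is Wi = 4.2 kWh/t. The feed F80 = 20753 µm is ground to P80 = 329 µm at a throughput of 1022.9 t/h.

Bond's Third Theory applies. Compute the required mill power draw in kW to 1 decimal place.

Bond: W = 10·Wi·(1/√P80 − 1/√F80)
W = 10·4.2·(1/√329 − 1/√20753) = 10·4.2·(0.048190) = 2.0240 kWh/t
Power = W × throughput = 2.0240 kWh/t × 1022.9 t/h = 2070.3 kW

P = 2070.3 kW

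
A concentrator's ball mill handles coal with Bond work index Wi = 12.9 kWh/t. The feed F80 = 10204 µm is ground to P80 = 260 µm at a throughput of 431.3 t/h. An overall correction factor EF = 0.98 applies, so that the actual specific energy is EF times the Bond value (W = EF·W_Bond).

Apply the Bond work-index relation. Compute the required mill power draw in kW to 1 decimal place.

P = 2841.7 kW

W = 10 Wi / √P80 − 10 Wi / √F80
W = 10·12.9·(1/√260 − 1/√10204) = 10·12.9·(0.052118) = 6.7232 kWh/t
With EF = 0.98: W = 6.7232·0.98 = 6.5887 kWh/t
P = W·T = 6.5887·431.3 = 2841.7 kW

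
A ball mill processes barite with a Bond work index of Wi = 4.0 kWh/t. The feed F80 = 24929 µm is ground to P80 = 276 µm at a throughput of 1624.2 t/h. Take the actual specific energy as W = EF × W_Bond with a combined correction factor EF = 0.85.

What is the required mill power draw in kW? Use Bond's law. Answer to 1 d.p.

P = 2974.3 kW

W = 10 Wi / √P80 − 10 Wi / √F80
W = 10·4.0·(1/√276 − 1/√24929) = 10·4.0·(0.053859) = 2.1544 kWh/t
Apply correction: 2.1544 × 0.85 = 1.8312 kWh/t
Mill draw = 1.8312 × 1624.2 = 2974.3 kW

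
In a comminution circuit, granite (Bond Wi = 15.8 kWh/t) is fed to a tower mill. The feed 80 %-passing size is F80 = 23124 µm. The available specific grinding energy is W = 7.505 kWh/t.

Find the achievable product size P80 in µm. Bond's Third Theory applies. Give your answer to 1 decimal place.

P80 = 342.0 µm

W = 10 Wi / √P80 − 10 Wi / √F80
1/√P80 = 1/√F80 + W/(10·Wi)
  = 7.5050/(10·15.8) + 1/√23124 = 0.047500 + 0.006576 = 0.054076
P80 = (1/0.054076)² = 18.4925² = 341.97 µm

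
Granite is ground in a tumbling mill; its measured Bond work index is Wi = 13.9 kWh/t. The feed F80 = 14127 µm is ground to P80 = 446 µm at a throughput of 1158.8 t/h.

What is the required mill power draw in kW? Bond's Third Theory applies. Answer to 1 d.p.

Bond:  W = 10 Wi (1/√P − 1/√F)
W = 10·13.9·(1/√446 − 1/√14127) = 10·13.9·(0.038938) = 5.4124 kWh/t
P = W·T = 5.4124·1158.8 = 6271.9 kW

P = 6271.9 kW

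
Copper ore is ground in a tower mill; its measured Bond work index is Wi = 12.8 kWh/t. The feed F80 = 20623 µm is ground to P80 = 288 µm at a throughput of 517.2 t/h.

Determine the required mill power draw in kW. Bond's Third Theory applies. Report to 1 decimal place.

W = 10 Wi (1/√P80 − 1/√F80)  [Bond]
W = 10·12.8·(1/√288 − 1/√20623) = 10·12.8·(0.051962) = 6.6512 kWh/t
P = W·T = 6.6512·517.2 = 3440.0 kW

P = 3440.0 kW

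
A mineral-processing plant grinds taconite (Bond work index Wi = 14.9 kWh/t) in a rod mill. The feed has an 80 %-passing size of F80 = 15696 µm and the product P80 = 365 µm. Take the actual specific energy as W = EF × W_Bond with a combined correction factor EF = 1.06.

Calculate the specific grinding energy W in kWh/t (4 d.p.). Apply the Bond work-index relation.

Bond:  W = 10 Wi (1/√P − 1/√F)
1/√365 = 0.052342;  1/√15696 = 0.007982
W = 10·14.9·(0.052342 − 0.007982) = 6.6097 kWh/t
With EF = 1.06: W = 6.6097·1.06 = 7.0063 kWh/t

W = 7.0063 kWh/t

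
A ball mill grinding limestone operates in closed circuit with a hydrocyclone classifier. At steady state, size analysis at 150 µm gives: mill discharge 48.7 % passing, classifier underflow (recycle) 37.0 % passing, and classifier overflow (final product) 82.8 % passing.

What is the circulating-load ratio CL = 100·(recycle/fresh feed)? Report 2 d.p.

CL = 291.45 %

Balance %-passing 150 µm (r = R/F):
r = (o − d)/(d − u)
r = (82.8 − 48.7)/(48.7 − 37.0) = 34.1/11.7 = 2.9145
CL = 100·r = 291.45 %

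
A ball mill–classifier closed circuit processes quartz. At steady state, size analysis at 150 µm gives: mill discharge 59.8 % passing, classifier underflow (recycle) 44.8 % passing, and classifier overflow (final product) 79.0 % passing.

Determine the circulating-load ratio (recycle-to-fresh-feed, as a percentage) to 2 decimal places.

Let r = R/F. Size balance at 150 µm:
d + r·d = r·u + o → r(d−u) = o−d
r = (79.0 − 59.8)/(59.8 − 44.8) = 19.2/15.0 = 1.2800
CL = 100·r = 128.00 %

CL = 128.00 %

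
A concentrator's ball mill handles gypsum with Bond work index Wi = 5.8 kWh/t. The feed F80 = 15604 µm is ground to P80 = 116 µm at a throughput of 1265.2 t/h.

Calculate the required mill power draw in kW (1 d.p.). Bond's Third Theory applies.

Bond:  W = 10 Wi (1/√P − 1/√F)
W = 10·5.8·(1/√116 − 1/√15604) = 10·5.8·(0.084842) = 4.9209 kWh/t
Power = W × throughput = 4.9209 kWh/t × 1265.2 t/h = 6225.9 kW

P = 6225.9 kW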